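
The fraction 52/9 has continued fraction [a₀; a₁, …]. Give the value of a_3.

2

Repeatedly divide and take the remainder:
52 = 5·9 + 7, so a_0 = 5
9 = 1·7 + 2, so a_1 = 1
7 = 3·2 + 1, so a_2 = 3
2 = 2·1 + 0, so a_3 = 2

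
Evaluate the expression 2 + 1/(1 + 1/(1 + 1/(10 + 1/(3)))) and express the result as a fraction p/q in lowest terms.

164/65

a_0 = 2: 2/1
a_1 = 1: 3/1
a_2 = 1: 5/2
a_3 = 10: 53/21
a_4 = 3: 164/65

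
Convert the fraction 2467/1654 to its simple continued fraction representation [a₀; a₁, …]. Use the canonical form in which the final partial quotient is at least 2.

[1; 2, 29, 28]

Repeatedly divide and take the remainder:
2467 = 1·1654 + 813, so a_0 = 1
1654 = 2·813 + 28, so a_1 = 2
813 = 29·28 + 1, so a_2 = 29
28 = 28·1 + 0, so a_3 = 28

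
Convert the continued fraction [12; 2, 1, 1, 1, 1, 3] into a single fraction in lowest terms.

582/47

Start with 3.
1 + 1/(3/1) = 1 + 1/3 = 4/3
1 + 1/(4/3) = 1 + 3/4 = 7/4
1 + 1/(7/4) = 1 + 4/7 = 11/7
1 + 1/(11/7) = 1 + 7/11 = 18/11
2 + 1/(18/11) = 2 + 11/18 = 47/18
12 + 1/(47/18) = 12 + 18/47 = 582/47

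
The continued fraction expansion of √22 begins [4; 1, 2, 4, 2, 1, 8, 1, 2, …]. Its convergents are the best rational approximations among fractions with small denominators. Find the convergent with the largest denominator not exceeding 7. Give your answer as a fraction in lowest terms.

14/3

List convergents until the denominator exceeds the bound:
a_0 = 4: 4/1  (≤ bound)
a_1 = 1: 5/1  (≤ bound)
a_2 = 2: 14/3  (≤ bound)
a_3 = 4: 61/13  (> 7, stop)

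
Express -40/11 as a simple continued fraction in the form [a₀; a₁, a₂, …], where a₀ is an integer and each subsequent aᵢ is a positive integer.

[-4; 2, 1, 3]

-40 = -4·11 + 4, so a_0 = -4
11 = 2·4 + 3, so a_1 = 2
4 = 1·3 + 1, so a_2 = 1
3 = 3·1 + 0, so a_3 = 3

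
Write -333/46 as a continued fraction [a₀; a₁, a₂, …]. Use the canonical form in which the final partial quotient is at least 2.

[-8; 1, 3, 5, 2]

-333 = -8·46 + 35, so a_0 = -8
46 = 1·35 + 11, so a_1 = 1
35 = 3·11 + 2, so a_2 = 3
11 = 5·2 + 1, so a_3 = 5
2 = 2·1 + 0, so a_4 = 2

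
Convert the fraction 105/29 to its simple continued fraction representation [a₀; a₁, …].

[3; 1, 1, 1, 1, 1, 3]

Run the Euclidean algorithm, recording each quotient:
⌊105/29⌋ = 3, remainder 18
⌊29/18⌋ = 1, remainder 11
⌊18/11⌋ = 1, remainder 7
⌊11/7⌋ = 1, remainder 4
⌊7/4⌋ = 1, remainder 3
⌊4/3⌋ = 1, remainder 1
⌊3/1⌋ = 3, remainder 0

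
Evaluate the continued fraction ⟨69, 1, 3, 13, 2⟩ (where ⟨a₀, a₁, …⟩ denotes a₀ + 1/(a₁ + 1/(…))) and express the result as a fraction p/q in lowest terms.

7673/110

Compute successive convergents:
a_0 = 69: 69/1
a_1 = 1: 70/1
a_2 = 3: 279/4
a_3 = 13: 3697/53
a_4 = 2: 7673/110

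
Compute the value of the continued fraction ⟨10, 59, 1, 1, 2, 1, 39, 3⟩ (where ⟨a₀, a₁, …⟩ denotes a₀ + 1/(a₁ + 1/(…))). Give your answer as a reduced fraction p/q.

Use the convergent recurrence hₖ = aₖ·hₖ₋₁ + hₖ₋₂ (and likewise for the denominators kₖ):
a_0 = 10: 10/1
a_1 = 59: 591/59
a_2 = 1: 601/60
a_3 = 1: 1192/119
a_4 = 2: 2985/298
a_5 = 1: 4177/417
a_6 = 39: 165888/16561
a_7 = 3: 501841/50100

501841/50100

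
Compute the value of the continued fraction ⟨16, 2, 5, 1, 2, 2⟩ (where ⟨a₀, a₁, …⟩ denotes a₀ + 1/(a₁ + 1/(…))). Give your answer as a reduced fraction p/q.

1432/87

Compute successive convergents:
a_0 = 16: 16/1
a_1 = 2: 33/2
a_2 = 5: 181/11
a_3 = 1: 214/13
a_4 = 2: 609/37
a_5 = 2: 1432/87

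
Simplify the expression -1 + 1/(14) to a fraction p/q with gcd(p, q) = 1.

Start with 14.
-1 + 1/(14/1) = -1 + 1/14 = -13/14

-13/14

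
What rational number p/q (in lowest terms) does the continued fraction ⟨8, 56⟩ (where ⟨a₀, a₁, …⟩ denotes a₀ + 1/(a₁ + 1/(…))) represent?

449/56

Work from the innermost term outward:
Start with 56.
8 + 1/(56/1) = 8 + 1/56 = 449/56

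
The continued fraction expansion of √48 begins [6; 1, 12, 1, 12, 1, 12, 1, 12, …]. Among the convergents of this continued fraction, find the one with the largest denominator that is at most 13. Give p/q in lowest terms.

90/13

List convergents until the denominator exceeds the bound:
a_0 = 6: 6/1  (≤ bound)
a_1 = 1: 7/1  (≤ bound)
a_2 = 12: 90/13  (≤ bound)
a_3 = 1: 97/14  (> 13, stop)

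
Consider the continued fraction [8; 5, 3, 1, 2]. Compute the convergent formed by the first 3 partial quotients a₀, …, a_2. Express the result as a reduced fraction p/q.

Start with 3.
5 + 1/(3/1) = 5 + 1/3 = 16/3
8 + 1/(16/3) = 8 + 3/16 = 131/16

131/16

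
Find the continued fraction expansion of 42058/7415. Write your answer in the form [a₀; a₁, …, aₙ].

Apply division with remainder until the remainder is 0:
42058 = 5·7415 + 4983, so a_0 = 5
7415 = 1·4983 + 2432, so a_1 = 1
4983 = 2·2432 + 119, so a_2 = 2
2432 = 20·119 + 52, so a_3 = 20
119 = 2·52 + 15, so a_4 = 2
52 = 3·15 + 7, so a_5 = 3
15 = 2·7 + 1, so a_6 = 2
7 = 7·1 + 0, so a_7 = 7

[5; 1, 2, 20, 2, 3, 2, 7]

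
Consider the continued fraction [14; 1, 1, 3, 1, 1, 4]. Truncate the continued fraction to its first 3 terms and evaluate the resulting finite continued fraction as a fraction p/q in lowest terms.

29/2

Start with 1.
1 + 1/(1/1) = 1 + 1/1 = 2/1
14 + 1/(2/1) = 14 + 1/2 = 29/2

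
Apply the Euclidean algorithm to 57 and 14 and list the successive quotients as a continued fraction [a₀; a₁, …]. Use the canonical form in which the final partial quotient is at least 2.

[4; 14]

Apply division with remainder until the remainder is 0:
57 ÷ 14 → quotient 4, remainder 1
14 ÷ 1 → quotient 14, remainder 0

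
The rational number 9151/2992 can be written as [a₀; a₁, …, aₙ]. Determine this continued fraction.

[3; 17, 10, 3, 2, 2]

⌊9151/2992⌋ = 3, remainder 175
⌊2992/175⌋ = 17, remainder 17
⌊175/17⌋ = 10, remainder 5
⌊17/5⌋ = 3, remainder 2
⌊5/2⌋ = 2, remainder 1
⌊2/1⌋ = 2, remainder 0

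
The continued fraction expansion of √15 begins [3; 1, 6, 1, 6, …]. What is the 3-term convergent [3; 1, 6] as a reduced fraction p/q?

Start with 6.
1 + 1/(6/1) = 1 + 1/6 = 7/6
3 + 1/(7/6) = 3 + 6/7 = 27/7

27/7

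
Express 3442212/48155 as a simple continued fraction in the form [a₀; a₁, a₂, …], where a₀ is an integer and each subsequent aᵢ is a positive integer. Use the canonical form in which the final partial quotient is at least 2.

[71; 2, 13, 3, 30, 4, 1, 3]

⌊3442212/48155⌋ = 71, remainder 23207
⌊48155/23207⌋ = 2, remainder 1741
⌊23207/1741⌋ = 13, remainder 574
⌊1741/574⌋ = 3, remainder 19
⌊574/19⌋ = 30, remainder 4
⌊19/4⌋ = 4, remainder 3
⌊4/3⌋ = 1, remainder 1
⌊3/1⌋ = 3, remainder 0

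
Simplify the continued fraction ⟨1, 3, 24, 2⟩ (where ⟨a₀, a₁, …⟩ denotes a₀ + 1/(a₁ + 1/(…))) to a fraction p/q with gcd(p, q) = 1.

198/149

a_0 = 1: 1/1
a_1 = 3: 4/3
a_2 = 24: 97/73
a_3 = 2: 198/149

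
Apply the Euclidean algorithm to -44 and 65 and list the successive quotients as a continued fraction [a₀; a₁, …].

[-1; 3, 10, 2]

Repeatedly divide and take the remainder:
⌊-44/65⌋ = -1, remainder 21
⌊65/21⌋ = 3, remainder 2
⌊21/2⌋ = 10, remainder 1
⌊2/1⌋ = 2, remainder 0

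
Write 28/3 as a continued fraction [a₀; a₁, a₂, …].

[9; 3]

28 ÷ 3 → quotient 9, remainder 1
3 ÷ 1 → quotient 3, remainder 0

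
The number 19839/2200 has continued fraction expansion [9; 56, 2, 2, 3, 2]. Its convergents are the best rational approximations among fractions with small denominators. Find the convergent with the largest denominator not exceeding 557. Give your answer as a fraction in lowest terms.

2543/282

List convergents until the denominator exceeds the bound:
a_0 = 9: 9/1  (≤ bound)
a_1 = 56: 505/56  (≤ bound)
a_2 = 2: 1019/113  (≤ bound)
a_3 = 2: 2543/282  (≤ bound)
a_4 = 3: 8648/959  (> 557, stop)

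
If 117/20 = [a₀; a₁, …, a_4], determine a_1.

1

Repeatedly divide and take the remainder:
⌊117/20⌋ = 5, remainder 17
⌊20/17⌋ = 1, remainder 3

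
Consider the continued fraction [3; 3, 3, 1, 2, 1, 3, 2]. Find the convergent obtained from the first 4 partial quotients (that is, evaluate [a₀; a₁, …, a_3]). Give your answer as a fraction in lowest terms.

43/13

a_0 = 3: 3/1
a_1 = 3: 10/3
a_2 = 3: 33/10
a_3 = 1: 43/13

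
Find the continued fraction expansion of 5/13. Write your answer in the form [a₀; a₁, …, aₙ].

Run the Euclidean algorithm, recording each quotient:
5 ÷ 13 → quotient 0, remainder 5
13 ÷ 5 → quotient 2, remainder 3
5 ÷ 3 → quotient 1, remainder 2
3 ÷ 2 → quotient 1, remainder 1
2 ÷ 1 → quotient 2, remainder 0

[0; 2, 1, 1, 2]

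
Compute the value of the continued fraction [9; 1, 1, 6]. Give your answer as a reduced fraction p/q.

Starting at the tail and folding back:
Start with 6.
1 + 1/(6/1) = 1 + 1/6 = 7/6
1 + 1/(7/6) = 1 + 6/7 = 13/7
9 + 1/(13/7) = 9 + 7/13 = 124/13

124/13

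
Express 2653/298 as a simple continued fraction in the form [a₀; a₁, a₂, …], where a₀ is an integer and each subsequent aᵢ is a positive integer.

⌊2653/298⌋ = 8, remainder 269
⌊298/269⌋ = 1, remainder 29
⌊269/29⌋ = 9, remainder 8
⌊29/8⌋ = 3, remainder 5
⌊8/5⌋ = 1, remainder 3
⌊5/3⌋ = 1, remainder 2
⌊3/2⌋ = 1, remainder 1
⌊2/1⌋ = 2, remainder 0

[8; 1, 9, 3, 1, 1, 1, 2]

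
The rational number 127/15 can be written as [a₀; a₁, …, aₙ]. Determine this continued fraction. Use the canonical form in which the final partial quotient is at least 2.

[8; 2, 7]

Apply division with remainder until the remainder is 0:
127 ÷ 15 → quotient 8, remainder 7
15 ÷ 7 → quotient 2, remainder 1
7 ÷ 1 → quotient 7, remainder 0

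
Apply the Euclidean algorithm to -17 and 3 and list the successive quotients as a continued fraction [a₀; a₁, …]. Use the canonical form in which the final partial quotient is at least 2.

[-6; 3]

-17 ÷ 3 → quotient -6, remainder 1
3 ÷ 1 → quotient 3, remainder 0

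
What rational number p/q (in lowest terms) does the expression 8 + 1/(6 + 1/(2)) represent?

a_0 = 8: 8/1
a_1 = 6: 49/6
a_2 = 2: 106/13

106/13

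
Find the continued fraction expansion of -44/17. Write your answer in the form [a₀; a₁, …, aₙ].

[-3; 2, 2, 3]

Repeatedly divide and take the remainder:
-44 = -3·17 + 7, so a_0 = -3
17 = 2·7 + 3, so a_1 = 2
7 = 2·3 + 1, so a_2 = 2
3 = 3·1 + 0, so a_3 = 3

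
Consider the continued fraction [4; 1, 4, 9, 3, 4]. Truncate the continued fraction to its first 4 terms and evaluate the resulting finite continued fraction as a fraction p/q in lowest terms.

221/46

Use the convergent recurrence hₖ = aₖ·hₖ₋₁ + hₖ₋₂ (and likewise for the denominators kₖ):
a_0 = 4: 4/1
a_1 = 1: 5/1
a_2 = 4: 24/5
a_3 = 9: 221/46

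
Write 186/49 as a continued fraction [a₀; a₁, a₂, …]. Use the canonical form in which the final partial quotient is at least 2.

186 ÷ 49 → quotient 3, remainder 39
49 ÷ 39 → quotient 1, remainder 10
39 ÷ 10 → quotient 3, remainder 9
10 ÷ 9 → quotient 1, remainder 1
9 ÷ 1 → quotient 9, remainder 0

[3; 1, 3, 1, 9]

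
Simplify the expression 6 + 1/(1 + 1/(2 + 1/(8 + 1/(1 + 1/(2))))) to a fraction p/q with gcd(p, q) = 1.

541/81

Start with 2.
1 + 1/(2/1) = 1 + 1/2 = 3/2
8 + 1/(3/2) = 8 + 2/3 = 26/3
2 + 1/(26/3) = 2 + 3/26 = 55/26
1 + 1/(55/26) = 1 + 26/55 = 81/55
6 + 1/(81/55) = 6 + 55/81 = 541/81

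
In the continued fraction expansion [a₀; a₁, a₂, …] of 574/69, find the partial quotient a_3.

574 = 8·69 + 22, so a_0 = 8
69 = 3·22 + 3, so a_1 = 3
22 = 7·3 + 1, so a_2 = 7
3 = 3·1 + 0, so a_3 = 3

3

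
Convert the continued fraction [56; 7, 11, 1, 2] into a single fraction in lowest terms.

13923/248

Compute successive convergents:
a_0 = 56: 56/1
a_1 = 7: 393/7
a_2 = 11: 4379/78
a_3 = 1: 4772/85
a_4 = 2: 13923/248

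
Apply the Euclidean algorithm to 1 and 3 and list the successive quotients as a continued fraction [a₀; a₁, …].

[0; 3]

1 ÷ 3 → quotient 0, remainder 1
3 ÷ 1 → quotient 3, remainder 0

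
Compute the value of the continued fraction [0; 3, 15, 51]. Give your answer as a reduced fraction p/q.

766/2349

Compute successive convergents:
a_0 = 0: 0/1
a_1 = 3: 1/3
a_2 = 15: 15/46
a_3 = 51: 766/2349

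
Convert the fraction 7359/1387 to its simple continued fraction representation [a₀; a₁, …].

7359 = 5·1387 + 424, so a_0 = 5
1387 = 3·424 + 115, so a_1 = 3
424 = 3·115 + 79, so a_2 = 3
115 = 1·79 + 36, so a_3 = 1
79 = 2·36 + 7, so a_4 = 2
36 = 5·7 + 1, so a_5 = 5
7 = 7·1 + 0, so a_6 = 7

[5; 3, 3, 1, 2, 5, 7]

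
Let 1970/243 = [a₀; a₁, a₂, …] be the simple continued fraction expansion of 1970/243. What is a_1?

9

1970 ÷ 243 → quotient 8, remainder 26
243 ÷ 26 → quotient 9, remainder 9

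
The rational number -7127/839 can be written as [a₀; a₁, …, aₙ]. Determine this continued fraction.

Repeatedly divide and take the remainder:
-7127 ÷ 839 → quotient -9, remainder 424
839 ÷ 424 → quotient 1, remainder 415
424 ÷ 415 → quotient 1, remainder 9
415 ÷ 9 → quotient 46, remainder 1
9 ÷ 1 → quotient 9, remainder 0

[-9; 1, 1, 46, 9]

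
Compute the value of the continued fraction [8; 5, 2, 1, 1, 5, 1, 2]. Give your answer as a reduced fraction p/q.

4150/507

Start with 2.
1 + 1/(2/1) = 1 + 1/2 = 3/2
5 + 1/(3/2) = 5 + 2/3 = 17/3
1 + 1/(17/3) = 1 + 3/17 = 20/17
1 + 1/(20/17) = 1 + 17/20 = 37/20
2 + 1/(37/20) = 2 + 20/37 = 94/37
5 + 1/(94/37) = 5 + 37/94 = 507/94
8 + 1/(507/94) = 8 + 94/507 = 4150/507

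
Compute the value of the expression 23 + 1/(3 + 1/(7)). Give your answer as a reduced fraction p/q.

513/22

Work from the innermost term outward:
Start with 7.
3 + 1/(7/1) = 3 + 1/7 = 22/7
23 + 1/(22/7) = 23 + 7/22 = 513/22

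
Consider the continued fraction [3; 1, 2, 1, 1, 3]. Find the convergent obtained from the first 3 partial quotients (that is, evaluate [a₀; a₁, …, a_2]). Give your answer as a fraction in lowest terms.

Build up convergents one term at a time:
a_0 = 3: 3/1
a_1 = 1: 4/1
a_2 = 2: 11/3

11/3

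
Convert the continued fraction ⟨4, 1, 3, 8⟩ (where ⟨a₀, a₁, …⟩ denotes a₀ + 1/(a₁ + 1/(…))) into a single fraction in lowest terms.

157/33

Build up convergents one term at a time:
a_0 = 4: 4/1
a_1 = 1: 5/1
a_2 = 3: 19/4
a_3 = 8: 157/33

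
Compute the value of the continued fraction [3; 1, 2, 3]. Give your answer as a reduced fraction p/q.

Start with 3.
2 + 1/(3/1) = 2 + 1/3 = 7/3
1 + 1/(7/3) = 1 + 3/7 = 10/7
3 + 1/(10/7) = 3 + 7/10 = 37/10

37/10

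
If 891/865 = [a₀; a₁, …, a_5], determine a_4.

Run the Euclidean algorithm, recording each quotient:
891 ÷ 865 → quotient 1, remainder 26
865 ÷ 26 → quotient 33, remainder 7
26 ÷ 7 → quotient 3, remainder 5
7 ÷ 5 → quotient 1, remainder 2
5 ÷ 2 → quotient 2, remainder 1

2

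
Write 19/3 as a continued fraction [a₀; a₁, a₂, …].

19 ÷ 3 → quotient 6, remainder 1
3 ÷ 1 → quotient 3, remainder 0

[6; 3]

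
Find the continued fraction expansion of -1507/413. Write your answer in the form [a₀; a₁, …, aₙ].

-1507 ÷ 413 → quotient -4, remainder 145
413 ÷ 145 → quotient 2, remainder 123
145 ÷ 123 → quotient 1, remainder 22
123 ÷ 22 → quotient 5, remainder 13
22 ÷ 13 → quotient 1, remainder 9
13 ÷ 9 → quotient 1, remainder 4
9 ÷ 4 → quotient 2, remainder 1
4 ÷ 1 → quotient 4, remainder 0

[-4; 2, 1, 5, 1, 1, 2, 4]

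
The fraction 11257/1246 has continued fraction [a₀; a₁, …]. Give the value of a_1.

28

11257 ÷ 1246 → quotient 9, remainder 43
1246 ÷ 43 → quotient 28, remainder 42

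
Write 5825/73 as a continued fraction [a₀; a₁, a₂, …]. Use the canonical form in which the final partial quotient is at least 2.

Apply division with remainder until the remainder is 0:
5825 = 79·73 + 58, so a_0 = 79
73 = 1·58 + 15, so a_1 = 1
58 = 3·15 + 13, so a_2 = 3
15 = 1·13 + 2, so a_3 = 1
13 = 6·2 + 1, so a_4 = 6
2 = 2·1 + 0, so a_5 = 2

[79; 1, 3, 1, 6, 2]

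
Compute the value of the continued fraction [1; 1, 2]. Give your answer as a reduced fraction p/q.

Start with 2.
1 + 1/(2/1) = 1 + 1/2 = 3/2
1 + 1/(3/2) = 1 + 2/3 = 5/3

5/3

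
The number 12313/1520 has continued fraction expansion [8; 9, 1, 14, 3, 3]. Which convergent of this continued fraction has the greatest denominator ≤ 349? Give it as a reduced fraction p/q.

1207/149

a_0 = 8: 8/1  (≤ bound)
a_1 = 9: 73/9  (≤ bound)
a_2 = 1: 81/10  (≤ bound)
a_3 = 14: 1207/149  (≤ bound)
a_4 = 3: 3702/457  (> 349, stop)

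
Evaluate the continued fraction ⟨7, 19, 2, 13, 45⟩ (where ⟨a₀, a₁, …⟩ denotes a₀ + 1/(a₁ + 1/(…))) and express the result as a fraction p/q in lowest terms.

167180/23709

Starting at the tail and folding back:
Start with 45.
13 + 1/(45/1) = 13 + 1/45 = 586/45
2 + 1/(586/45) = 2 + 45/586 = 1217/586
19 + 1/(1217/586) = 19 + 586/1217 = 23709/1217
7 + 1/(23709/1217) = 7 + 1217/23709 = 167180/23709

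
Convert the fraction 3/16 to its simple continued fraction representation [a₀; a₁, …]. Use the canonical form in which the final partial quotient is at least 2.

[0; 5, 3]

Apply division with remainder until the remainder is 0:
3 = 0·16 + 3, so a_0 = 0
16 = 5·3 + 1, so a_1 = 5
3 = 3·1 + 0, so a_2 = 3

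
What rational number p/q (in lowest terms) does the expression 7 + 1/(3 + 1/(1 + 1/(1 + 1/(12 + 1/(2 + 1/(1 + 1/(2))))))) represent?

Work from the innermost term outward:
Start with 2.
1 + 1/(2/1) = 1 + 1/2 = 3/2
2 + 1/(3/2) = 2 + 2/3 = 8/3
12 + 1/(8/3) = 12 + 3/8 = 99/8
1 + 1/(99/8) = 1 + 8/99 = 107/99
1 + 1/(107/99) = 1 + 99/107 = 206/107
3 + 1/(206/107) = 3 + 107/206 = 725/206
7 + 1/(725/206) = 7 + 206/725 = 5281/725

5281/725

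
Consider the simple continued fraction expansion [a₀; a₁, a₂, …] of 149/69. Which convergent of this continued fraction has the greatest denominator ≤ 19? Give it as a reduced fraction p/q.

a_0 = 2: 2/1  (≤ bound)
a_1 = 6: 13/6  (≤ bound)
a_2 = 3: 41/19  (≤ bound)
a_3 = 1: 54/25  (> 19, stop)

41/19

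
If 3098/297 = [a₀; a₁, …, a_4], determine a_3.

⌊3098/297⌋ = 10, remainder 128
⌊297/128⌋ = 2, remainder 41
⌊128/41⌋ = 3, remainder 5
⌊41/5⌋ = 8, remainder 1

8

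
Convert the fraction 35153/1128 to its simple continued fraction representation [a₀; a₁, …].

[31; 6, 10, 3, 1, 1, 2]

⌊35153/1128⌋ = 31, remainder 185
⌊1128/185⌋ = 6, remainder 18
⌊185/18⌋ = 10, remainder 5
⌊18/5⌋ = 3, remainder 3
⌊5/3⌋ = 1, remainder 2
⌊3/2⌋ = 1, remainder 1
⌊2/1⌋ = 2, remainder 0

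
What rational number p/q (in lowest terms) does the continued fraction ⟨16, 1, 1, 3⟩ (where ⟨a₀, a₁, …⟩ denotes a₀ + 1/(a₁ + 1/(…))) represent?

Starting at the tail and folding back:
Start with 3.
1 + 1/(3/1) = 1 + 1/3 = 4/3
1 + 1/(4/3) = 1 + 3/4 = 7/4
16 + 1/(7/4) = 16 + 4/7 = 116/7

116/7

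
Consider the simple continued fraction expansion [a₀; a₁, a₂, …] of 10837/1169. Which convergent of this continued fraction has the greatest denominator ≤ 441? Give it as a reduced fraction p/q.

a_0 = 9: 9/1  (≤ bound)
a_1 = 3: 28/3  (≤ bound)
a_2 = 1: 37/4  (≤ bound)
a_3 = 2: 102/11  (≤ bound)
a_4 = 3: 343/37  (≤ bound)
a_5 = 15: 5247/566  (> 441, stop)

343/37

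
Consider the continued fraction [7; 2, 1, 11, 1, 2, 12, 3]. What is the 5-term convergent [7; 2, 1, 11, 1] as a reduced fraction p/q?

279/38

Compute successive convergents:
a_0 = 7: 7/1
a_1 = 2: 15/2
a_2 = 1: 22/3
a_3 = 11: 257/35
a_4 = 1: 279/38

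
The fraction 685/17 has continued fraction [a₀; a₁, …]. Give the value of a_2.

Repeatedly divide and take the remainder:
⌊685/17⌋ = 40, remainder 5
⌊17/5⌋ = 3, remainder 2
⌊5/2⌋ = 2, remainder 1

2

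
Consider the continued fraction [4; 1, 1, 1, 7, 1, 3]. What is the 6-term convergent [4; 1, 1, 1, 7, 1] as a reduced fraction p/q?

a_0 = 4: 4/1
a_1 = 1: 5/1
a_2 = 1: 9/2
a_3 = 1: 14/3
a_4 = 7: 107/23
a_5 = 1: 121/26

121/26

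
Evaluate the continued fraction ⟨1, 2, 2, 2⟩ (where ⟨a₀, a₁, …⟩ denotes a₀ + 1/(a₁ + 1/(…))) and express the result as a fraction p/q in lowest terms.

17/12

Collapse the nested fraction from the inside out:
Start with 2.
2 + 1/(2/1) = 2 + 1/2 = 5/2
2 + 1/(5/2) = 2 + 2/5 = 12/5
1 + 1/(12/5) = 1 + 5/12 = 17/12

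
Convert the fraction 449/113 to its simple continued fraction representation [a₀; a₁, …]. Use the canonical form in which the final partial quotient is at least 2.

⌊449/113⌋ = 3, remainder 110
⌊113/110⌋ = 1, remainder 3
⌊110/3⌋ = 36, remainder 2
⌊3/2⌋ = 1, remainder 1
⌊2/1⌋ = 2, remainder 0

[3; 1, 36, 1, 2]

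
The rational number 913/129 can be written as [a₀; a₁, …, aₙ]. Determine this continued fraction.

[7; 12, 1, 9]

Apply division with remainder until the remainder is 0:
913 = 7·129 + 10, so a_0 = 7
129 = 12·10 + 9, so a_1 = 12
10 = 1·9 + 1, so a_2 = 1
9 = 9·1 + 0, so a_3 = 9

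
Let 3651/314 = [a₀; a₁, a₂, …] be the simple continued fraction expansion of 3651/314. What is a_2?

Repeatedly divide and take the remainder:
⌊3651/314⌋ = 11, remainder 197
⌊314/197⌋ = 1, remainder 117
⌊197/117⌋ = 1, remainder 80

1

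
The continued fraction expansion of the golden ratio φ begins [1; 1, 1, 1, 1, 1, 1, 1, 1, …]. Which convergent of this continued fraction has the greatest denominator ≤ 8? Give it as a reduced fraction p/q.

13/8

a_0 = 1: 1/1  (≤ bound)
a_1 = 1: 2/1  (≤ bound)
a_2 = 1: 3/2  (≤ bound)
a_3 = 1: 5/3  (≤ bound)
a_4 = 1: 8/5  (≤ bound)
a_5 = 1: 13/8  (≤ bound)
a_6 = 1: 21/13  (> 8, stop)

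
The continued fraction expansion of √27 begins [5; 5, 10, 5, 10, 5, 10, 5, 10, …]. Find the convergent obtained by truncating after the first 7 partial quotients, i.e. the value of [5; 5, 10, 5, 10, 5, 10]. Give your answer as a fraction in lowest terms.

716035/137801

a_0 = 5: 5/1
a_1 = 5: 26/5
a_2 = 10: 265/51
a_3 = 5: 1351/260
a_4 = 10: 13775/2651
a_5 = 5: 70226/13515
a_6 = 10: 716035/137801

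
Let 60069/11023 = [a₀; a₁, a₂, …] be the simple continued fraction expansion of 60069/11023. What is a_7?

14

60069 ÷ 11023 → quotient 5, remainder 4954
11023 ÷ 4954 → quotient 2, remainder 1115
4954 ÷ 1115 → quotient 4, remainder 494
1115 ÷ 494 → quotient 2, remainder 127
494 ÷ 127 → quotient 3, remainder 113
127 ÷ 113 → quotient 1, remainder 14
113 ÷ 14 → quotient 8, remainder 1
14 ÷ 1 → quotient 14, remainder 0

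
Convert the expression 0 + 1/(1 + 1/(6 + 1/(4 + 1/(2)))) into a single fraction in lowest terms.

a_0 = 0: 0/1
a_1 = 1: 1/1
a_2 = 6: 6/7
a_3 = 4: 25/29
a_4 = 2: 56/65

56/65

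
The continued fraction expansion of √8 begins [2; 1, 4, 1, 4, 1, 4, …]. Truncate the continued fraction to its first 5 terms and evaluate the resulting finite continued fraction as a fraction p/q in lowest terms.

82/29

Build up convergents one term at a time:
a_0 = 2: 2/1
a_1 = 1: 3/1
a_2 = 4: 14/5
a_3 = 1: 17/6
a_4 = 4: 82/29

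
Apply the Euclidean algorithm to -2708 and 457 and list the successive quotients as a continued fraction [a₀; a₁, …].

Repeatedly divide and take the remainder:
-2708 = -6·457 + 34, so a_0 = -6
457 = 13·34 + 15, so a_1 = 13
34 = 2·15 + 4, so a_2 = 2
15 = 3·4 + 3, so a_3 = 3
4 = 1·3 + 1, so a_4 = 1
3 = 3·1 + 0, so a_5 = 3

[-6; 13, 2, 3, 1, 3]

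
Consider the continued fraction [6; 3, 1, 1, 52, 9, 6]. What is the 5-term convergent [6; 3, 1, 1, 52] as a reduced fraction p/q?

a_0 = 6: 6/1
a_1 = 3: 19/3
a_2 = 1: 25/4
a_3 = 1: 44/7
a_4 = 52: 2313/368

2313/368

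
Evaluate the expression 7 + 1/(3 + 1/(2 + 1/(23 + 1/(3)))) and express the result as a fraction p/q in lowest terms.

Starting at the tail and folding back:
Start with 3.
23 + 1/(3/1) = 23 + 1/3 = 70/3
2 + 1/(70/3) = 2 + 3/70 = 143/70
3 + 1/(143/70) = 3 + 70/143 = 499/143
7 + 1/(499/143) = 7 + 143/499 = 3636/499

3636/499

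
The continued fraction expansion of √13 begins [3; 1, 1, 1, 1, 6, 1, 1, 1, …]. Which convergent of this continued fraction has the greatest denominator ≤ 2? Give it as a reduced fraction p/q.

7/2

a_0 = 3: 3/1  (≤ bound)
a_1 = 1: 4/1  (≤ bound)
a_2 = 1: 7/2  (≤ bound)
a_3 = 1: 11/3  (> 2, stop)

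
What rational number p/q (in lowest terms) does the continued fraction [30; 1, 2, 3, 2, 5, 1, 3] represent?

17466/569

Build up convergents one term at a time:
a_0 = 30: 30/1
a_1 = 1: 31/1
a_2 = 2: 92/3
a_3 = 3: 307/10
a_4 = 2: 706/23
a_5 = 5: 3837/125
a_6 = 1: 4543/148
a_7 = 3: 17466/569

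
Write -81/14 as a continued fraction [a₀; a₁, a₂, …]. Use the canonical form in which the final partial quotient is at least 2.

[-6; 4, 1, 2]

Repeatedly divide and take the remainder:
-81 = -6·14 + 3, so a_0 = -6
14 = 4·3 + 2, so a_1 = 4
3 = 1·2 + 1, so a_2 = 1
2 = 2·1 + 0, so a_3 = 2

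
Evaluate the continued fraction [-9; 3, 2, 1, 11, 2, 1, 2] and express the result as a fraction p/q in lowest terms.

-8405/966

Start with 2.
1 + 1/(2/1) = 1 + 1/2 = 3/2
2 + 1/(3/2) = 2 + 2/3 = 8/3
11 + 1/(8/3) = 11 + 3/8 = 91/8
1 + 1/(91/8) = 1 + 8/91 = 99/91
2 + 1/(99/91) = 2 + 91/99 = 289/99
3 + 1/(289/99) = 3 + 99/289 = 966/289
-9 + 1/(966/289) = -9 + 289/966 = -8405/966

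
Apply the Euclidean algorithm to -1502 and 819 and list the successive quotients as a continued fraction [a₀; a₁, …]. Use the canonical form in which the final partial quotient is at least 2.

Run the Euclidean algorithm, recording each quotient:
⌊-1502/819⌋ = -2, remainder 136
⌊819/136⌋ = 6, remainder 3
⌊136/3⌋ = 45, remainder 1
⌊3/1⌋ = 3, remainder 0

[-2; 6, 45, 3]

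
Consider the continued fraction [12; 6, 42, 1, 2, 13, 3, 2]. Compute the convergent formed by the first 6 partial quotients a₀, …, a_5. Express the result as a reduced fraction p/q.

Start with 13.
2 + 1/(13/1) = 2 + 1/13 = 27/13
1 + 1/(27/13) = 1 + 13/27 = 40/27
42 + 1/(40/27) = 42 + 27/40 = 1707/40
6 + 1/(1707/40) = 6 + 40/1707 = 10282/1707
12 + 1/(10282/1707) = 12 + 1707/10282 = 125091/10282

125091/10282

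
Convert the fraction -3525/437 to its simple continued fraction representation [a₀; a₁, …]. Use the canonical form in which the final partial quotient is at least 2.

⌊-3525/437⌋ = -9, remainder 408
⌊437/408⌋ = 1, remainder 29
⌊408/29⌋ = 14, remainder 2
⌊29/2⌋ = 14, remainder 1
⌊2/1⌋ = 2, remainder 0

[-9; 1, 14, 14, 2]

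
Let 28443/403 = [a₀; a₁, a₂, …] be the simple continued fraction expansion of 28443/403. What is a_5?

2

28443 ÷ 403 → quotient 70, remainder 233
403 ÷ 233 → quotient 1, remainder 170
233 ÷ 170 → quotient 1, remainder 63
170 ÷ 63 → quotient 2, remainder 44
63 ÷ 44 → quotient 1, remainder 19
44 ÷ 19 → quotient 2, remainder 6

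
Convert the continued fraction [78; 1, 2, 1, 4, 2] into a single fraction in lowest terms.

3307/42

Start with 2.
4 + 1/(2/1) = 4 + 1/2 = 9/2
1 + 1/(9/2) = 1 + 2/9 = 11/9
2 + 1/(11/9) = 2 + 9/11 = 31/11
1 + 1/(31/11) = 1 + 11/31 = 42/31
78 + 1/(42/31) = 78 + 31/42 = 3307/42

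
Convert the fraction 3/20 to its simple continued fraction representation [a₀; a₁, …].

[0; 6, 1, 2]

3 ÷ 20 → quotient 0, remainder 3
20 ÷ 3 → quotient 6, remainder 2
3 ÷ 2 → quotient 1, remainder 1
2 ÷ 1 → quotient 2, remainder 0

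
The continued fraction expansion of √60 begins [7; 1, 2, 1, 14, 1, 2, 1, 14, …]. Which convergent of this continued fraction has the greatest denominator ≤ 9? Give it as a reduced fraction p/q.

31/4

List convergents until the denominator exceeds the bound:
a_0 = 7: 7/1  (≤ bound)
a_1 = 1: 8/1  (≤ bound)
a_2 = 2: 23/3  (≤ bound)
a_3 = 1: 31/4  (≤ bound)
a_4 = 14: 457/59  (> 9, stop)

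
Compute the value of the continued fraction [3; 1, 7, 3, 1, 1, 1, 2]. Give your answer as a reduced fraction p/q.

Build up convergents one term at a time:
a_0 = 3: 3/1
a_1 = 1: 4/1
a_2 = 7: 31/8
a_3 = 3: 97/25
a_4 = 1: 128/33
a_5 = 1: 225/58
a_6 = 1: 353/91
a_7 = 2: 931/240

931/240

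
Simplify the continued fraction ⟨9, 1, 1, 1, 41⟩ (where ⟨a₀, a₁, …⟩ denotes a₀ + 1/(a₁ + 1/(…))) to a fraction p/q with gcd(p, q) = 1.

1208/125

Start with 41.
1 + 1/(41/1) = 1 + 1/41 = 42/41
1 + 1/(42/41) = 1 + 41/42 = 83/42
1 + 1/(83/42) = 1 + 42/83 = 125/83
9 + 1/(125/83) = 9 + 83/125 = 1208/125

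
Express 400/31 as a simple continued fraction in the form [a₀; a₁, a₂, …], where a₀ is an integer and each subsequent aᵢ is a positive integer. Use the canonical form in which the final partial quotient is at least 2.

[12; 1, 9, 3]

Repeatedly divide and take the remainder:
400 ÷ 31 → quotient 12, remainder 28
31 ÷ 28 → quotient 1, remainder 3
28 ÷ 3 → quotient 9, remainder 1
3 ÷ 1 → quotient 3, remainder 0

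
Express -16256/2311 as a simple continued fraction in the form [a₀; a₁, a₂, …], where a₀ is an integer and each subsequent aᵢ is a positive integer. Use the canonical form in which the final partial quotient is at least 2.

Repeatedly divide and take the remainder:
-16256 ÷ 2311 → quotient -8, remainder 2232
2311 ÷ 2232 → quotient 1, remainder 79
2232 ÷ 79 → quotient 28, remainder 20
79 ÷ 20 → quotient 3, remainder 19
20 ÷ 19 → quotient 1, remainder 1
19 ÷ 1 → quotient 19, remainder 0

[-8; 1, 28, 3, 1, 19]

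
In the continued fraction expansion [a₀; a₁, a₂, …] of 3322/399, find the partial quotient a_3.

Apply division with remainder until the remainder is 0:
3322 ÷ 399 → quotient 8, remainder 130
399 ÷ 130 → quotient 3, remainder 9
130 ÷ 9 → quotient 14, remainder 4
9 ÷ 4 → quotient 2, remainder 1

2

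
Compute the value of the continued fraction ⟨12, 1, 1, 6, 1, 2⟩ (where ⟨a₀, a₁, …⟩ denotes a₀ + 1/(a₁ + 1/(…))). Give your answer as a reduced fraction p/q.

a_0 = 12: 12/1
a_1 = 1: 13/1
a_2 = 1: 25/2
a_3 = 6: 163/13
a_4 = 1: 188/15
a_5 = 2: 539/43

539/43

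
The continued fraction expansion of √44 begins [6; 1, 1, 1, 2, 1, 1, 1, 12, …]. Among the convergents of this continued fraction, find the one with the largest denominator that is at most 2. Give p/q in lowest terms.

a_0 = 6: 6/1  (≤ bound)
a_1 = 1: 7/1  (≤ bound)
a_2 = 1: 13/2  (≤ bound)
a_3 = 1: 20/3  (> 2, stop)

13/2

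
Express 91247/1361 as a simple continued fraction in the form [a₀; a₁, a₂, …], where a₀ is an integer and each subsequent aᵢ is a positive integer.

[67; 22, 1, 2, 6, 3]

91247 ÷ 1361 → quotient 67, remainder 60
1361 ÷ 60 → quotient 22, remainder 41
60 ÷ 41 → quotient 1, remainder 19
41 ÷ 19 → quotient 2, remainder 3
19 ÷ 3 → quotient 6, remainder 1
3 ÷ 1 → quotient 3, remainder 0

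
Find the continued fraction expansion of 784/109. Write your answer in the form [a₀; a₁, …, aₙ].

[7; 5, 5, 4]

784 = 7·109 + 21, so a_0 = 7
109 = 5·21 + 4, so a_1 = 5
21 = 5·4 + 1, so a_2 = 5
4 = 4·1 + 0, so a_3 = 4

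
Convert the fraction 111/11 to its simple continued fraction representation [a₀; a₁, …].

[10; 11]

Apply division with remainder until the remainder is 0:
111 ÷ 11 → quotient 10, remainder 1
11 ÷ 1 → quotient 11, remainder 0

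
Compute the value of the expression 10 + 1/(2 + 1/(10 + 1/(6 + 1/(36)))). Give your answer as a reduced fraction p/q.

48496/4629

Start with 36.
6 + 1/(36/1) = 6 + 1/36 = 217/36
10 + 1/(217/36) = 10 + 36/217 = 2206/217
2 + 1/(2206/217) = 2 + 217/2206 = 4629/2206
10 + 1/(4629/2206) = 10 + 2206/4629 = 48496/4629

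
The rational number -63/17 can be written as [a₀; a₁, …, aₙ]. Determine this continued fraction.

[-4; 3, 2, 2]

-63 ÷ 17 → quotient -4, remainder 5
17 ÷ 5 → quotient 3, remainder 2
5 ÷ 2 → quotient 2, remainder 1
2 ÷ 1 → quotient 2, remainder 0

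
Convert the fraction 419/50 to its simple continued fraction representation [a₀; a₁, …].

419 = 8·50 + 19, so a_0 = 8
50 = 2·19 + 12, so a_1 = 2
19 = 1·12 + 7, so a_2 = 1
12 = 1·7 + 5, so a_3 = 1
7 = 1·5 + 2, so a_4 = 1
5 = 2·2 + 1, so a_5 = 2
2 = 2·1 + 0, so a_6 = 2

[8; 2, 1, 1, 1, 2, 2]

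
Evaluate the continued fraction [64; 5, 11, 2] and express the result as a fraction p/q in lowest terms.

Compute successive convergents:
a_0 = 64: 64/1
a_1 = 5: 321/5
a_2 = 11: 3595/56
a_3 = 2: 7511/117

7511/117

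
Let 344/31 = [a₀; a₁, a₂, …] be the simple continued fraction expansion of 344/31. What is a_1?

344 = 11·31 + 3, so a_0 = 11
31 = 10·3 + 1, so a_1 = 10

10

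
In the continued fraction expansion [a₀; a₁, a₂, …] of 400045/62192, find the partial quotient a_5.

400045 ÷ 62192 → quotient 6, remainder 26893
62192 ÷ 26893 → quotient 2, remainder 8406
26893 ÷ 8406 → quotient 3, remainder 1675
8406 ÷ 1675 → quotient 5, remainder 31
1675 ÷ 31 → quotient 54, remainder 1
31 ÷ 1 → quotient 31, remainder 0

31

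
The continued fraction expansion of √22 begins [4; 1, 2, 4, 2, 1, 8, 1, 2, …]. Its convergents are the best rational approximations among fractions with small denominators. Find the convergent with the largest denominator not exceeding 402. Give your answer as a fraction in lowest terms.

1712/365

List convergents until the denominator exceeds the bound:
a_0 = 4: 4/1  (≤ bound)
a_1 = 1: 5/1  (≤ bound)
a_2 = 2: 14/3  (≤ bound)
a_3 = 4: 61/13  (≤ bound)
a_4 = 2: 136/29  (≤ bound)
a_5 = 1: 197/42  (≤ bound)
a_6 = 8: 1712/365  (≤ bound)
a_7 = 1: 1909/407  (> 402, stop)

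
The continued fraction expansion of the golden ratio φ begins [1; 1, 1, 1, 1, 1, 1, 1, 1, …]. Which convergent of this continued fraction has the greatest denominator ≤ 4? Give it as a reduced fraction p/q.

List convergents until the denominator exceeds the bound:
a_0 = 1: 1/1  (≤ bound)
a_1 = 1: 2/1  (≤ bound)
a_2 = 1: 3/2  (≤ bound)
a_3 = 1: 5/3  (≤ bound)
a_4 = 1: 8/5  (> 4, stop)

5/3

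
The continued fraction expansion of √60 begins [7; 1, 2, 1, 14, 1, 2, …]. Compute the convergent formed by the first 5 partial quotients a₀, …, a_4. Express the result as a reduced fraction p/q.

Build up convergents one term at a time:
a_0 = 7: 7/1
a_1 = 1: 8/1
a_2 = 2: 23/3
a_3 = 1: 31/4
a_4 = 14: 457/59

457/59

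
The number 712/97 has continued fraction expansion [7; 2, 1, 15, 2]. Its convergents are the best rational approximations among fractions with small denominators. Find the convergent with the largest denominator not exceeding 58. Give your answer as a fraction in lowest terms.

345/47

List convergents until the denominator exceeds the bound:
a_0 = 7: 7/1  (≤ bound)
a_1 = 2: 15/2  (≤ bound)
a_2 = 1: 22/3  (≤ bound)
a_3 = 15: 345/47  (≤ bound)
a_4 = 2: 712/97  (> 58, stop)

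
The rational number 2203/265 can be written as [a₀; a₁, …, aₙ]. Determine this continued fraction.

⌊2203/265⌋ = 8, remainder 83
⌊265/83⌋ = 3, remainder 16
⌊83/16⌋ = 5, remainder 3
⌊16/3⌋ = 5, remainder 1
⌊3/1⌋ = 3, remainder 0

[8; 3, 5, 5, 3]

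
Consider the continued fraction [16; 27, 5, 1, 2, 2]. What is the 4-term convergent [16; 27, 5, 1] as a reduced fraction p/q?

Collapse the nested fraction from the inside out:
Start with 1.
5 + 1/(1/1) = 5 + 1/1 = 6/1
27 + 1/(6/1) = 27 + 1/6 = 163/6
16 + 1/(163/6) = 16 + 6/163 = 2614/163

2614/163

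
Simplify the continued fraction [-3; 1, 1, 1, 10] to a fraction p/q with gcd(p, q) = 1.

-75/32

Start with 10.
1 + 1/(10/1) = 1 + 1/10 = 11/10
1 + 1/(11/10) = 1 + 10/11 = 21/11
1 + 1/(21/11) = 1 + 11/21 = 32/21
-3 + 1/(32/21) = -3 + 21/32 = -75/32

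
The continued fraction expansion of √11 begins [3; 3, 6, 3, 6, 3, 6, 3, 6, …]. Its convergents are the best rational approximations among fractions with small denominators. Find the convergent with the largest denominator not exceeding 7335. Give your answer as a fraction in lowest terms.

3970/1197

a_0 = 3: 3/1  (≤ bound)
a_1 = 3: 10/3  (≤ bound)
a_2 = 6: 63/19  (≤ bound)
a_3 = 3: 199/60  (≤ bound)
a_4 = 6: 1257/379  (≤ bound)
a_5 = 3: 3970/1197  (≤ bound)
a_6 = 6: 25077/7561  (> 7335, stop)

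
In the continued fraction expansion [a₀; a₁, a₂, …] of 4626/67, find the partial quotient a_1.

4626 = 69·67 + 3, so a_0 = 69
67 = 22·3 + 1, so a_1 = 22

22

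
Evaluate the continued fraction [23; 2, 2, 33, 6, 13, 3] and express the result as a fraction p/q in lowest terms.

954324/40781

Work from the innermost term outward:
Start with 3.
13 + 1/(3/1) = 13 + 1/3 = 40/3
6 + 1/(40/3) = 6 + 3/40 = 243/40
33 + 1/(243/40) = 33 + 40/243 = 8059/243
2 + 1/(8059/243) = 2 + 243/8059 = 16361/8059
2 + 1/(16361/8059) = 2 + 8059/16361 = 40781/16361
23 + 1/(40781/16361) = 23 + 16361/40781 = 954324/40781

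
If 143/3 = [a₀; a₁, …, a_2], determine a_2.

2

⌊143/3⌋ = 47, remainder 2
⌊3/2⌋ = 1, remainder 1
⌊2/1⌋ = 2, remainder 0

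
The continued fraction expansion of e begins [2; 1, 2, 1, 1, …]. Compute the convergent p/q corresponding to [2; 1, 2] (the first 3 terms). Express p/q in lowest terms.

Start with 2.
1 + 1/(2/1) = 1 + 1/2 = 3/2
2 + 1/(3/2) = 2 + 2/3 = 8/3

8/3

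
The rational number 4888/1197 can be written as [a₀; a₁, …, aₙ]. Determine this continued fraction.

[4; 11, 1, 32, 3]

Run the Euclidean algorithm, recording each quotient:
⌊4888/1197⌋ = 4, remainder 100
⌊1197/100⌋ = 11, remainder 97
⌊100/97⌋ = 1, remainder 3
⌊97/3⌋ = 32, remainder 1
⌊3/1⌋ = 3, remainder 0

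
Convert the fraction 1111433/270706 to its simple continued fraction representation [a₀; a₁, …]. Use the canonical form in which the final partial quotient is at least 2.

[4; 9, 2, 6, 7, 1, 29, 9]

1111433 ÷ 270706 → quotient 4, remainder 28609
270706 ÷ 28609 → quotient 9, remainder 13225
28609 ÷ 13225 → quotient 2, remainder 2159
13225 ÷ 2159 → quotient 6, remainder 271
2159 ÷ 271 → quotient 7, remainder 262
271 ÷ 262 → quotient 1, remainder 9
262 ÷ 9 → quotient 29, remainder 1
9 ÷ 1 → quotient 9, remainder 0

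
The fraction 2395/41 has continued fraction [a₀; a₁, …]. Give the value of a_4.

3

⌊2395/41⌋ = 58, remainder 17
⌊41/17⌋ = 2, remainder 7
⌊17/7⌋ = 2, remainder 3
⌊7/3⌋ = 2, remainder 1
⌊3/1⌋ = 3, remainder 0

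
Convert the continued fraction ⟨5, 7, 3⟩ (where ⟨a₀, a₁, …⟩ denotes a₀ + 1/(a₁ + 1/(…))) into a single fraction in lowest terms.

a_0 = 5: 5/1
a_1 = 7: 36/7
a_2 = 3: 113/22

113/22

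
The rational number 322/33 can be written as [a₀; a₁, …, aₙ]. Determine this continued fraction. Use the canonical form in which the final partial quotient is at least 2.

Repeatedly divide and take the remainder:
⌊322/33⌋ = 9, remainder 25
⌊33/25⌋ = 1, remainder 8
⌊25/8⌋ = 3, remainder 1
⌊8/1⌋ = 8, remainder 0

[9; 1, 3, 8]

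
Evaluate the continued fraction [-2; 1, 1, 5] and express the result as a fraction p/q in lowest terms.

-16/11

Build up convergents one term at a time:
a_0 = -2: -2/1
a_1 = 1: -1/1
a_2 = 1: -3/2
a_3 = 5: -16/11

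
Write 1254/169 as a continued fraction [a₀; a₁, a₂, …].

[7; 2, 2, 1, 1, 1, 2, 3]

1254 ÷ 169 → quotient 7, remainder 71
169 ÷ 71 → quotient 2, remainder 27
71 ÷ 27 → quotient 2, remainder 17
27 ÷ 17 → quotient 1, remainder 10
17 ÷ 10 → quotient 1, remainder 7
10 ÷ 7 → quotient 1, remainder 3
7 ÷ 3 → quotient 2, remainder 1
3 ÷ 1 → quotient 3, remainder 0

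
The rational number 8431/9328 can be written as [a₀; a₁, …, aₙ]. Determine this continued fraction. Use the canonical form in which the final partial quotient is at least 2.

8431 ÷ 9328 → quotient 0, remainder 8431
9328 ÷ 8431 → quotient 1, remainder 897
8431 ÷ 897 → quotient 9, remainder 358
897 ÷ 358 → quotient 2, remainder 181
358 ÷ 181 → quotient 1, remainder 177
181 ÷ 177 → quotient 1, remainder 4
177 ÷ 4 → quotient 44, remainder 1
4 ÷ 1 → quotient 4, remainder 0

[0; 1, 9, 2, 1, 1, 44, 4]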